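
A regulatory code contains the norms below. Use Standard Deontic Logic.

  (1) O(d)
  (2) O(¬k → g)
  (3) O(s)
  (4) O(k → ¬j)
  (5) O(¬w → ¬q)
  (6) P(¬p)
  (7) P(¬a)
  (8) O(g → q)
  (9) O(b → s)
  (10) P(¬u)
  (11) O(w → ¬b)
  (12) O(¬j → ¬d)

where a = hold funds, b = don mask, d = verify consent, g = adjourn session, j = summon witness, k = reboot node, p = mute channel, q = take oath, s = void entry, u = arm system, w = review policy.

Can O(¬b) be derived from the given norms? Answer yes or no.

Yes

From premise 1 we have O(d).
Premise 12, O(¬j → ¬d), contraposes to O(d → j); with O(d) we get O(j).
Premise 4, O(k → ¬j), contraposes to O(j → ¬k); with O(j) we get O(¬k).
From O(¬k) and premise 2, O(¬k → g), we obtain O(g).
With premise 8, O(g → q), the K-axiom yields O(q).
Premise 5 is O(¬w → ¬q); contrapositively O(q → w). Since O(q) holds, K gives O(w).
With premise 11, O(w → ¬b), the K-axiom yields O(¬b).
Premises 3, 6, 7, 9, 10 do not contribute to this derivation.
So O(¬b) follows.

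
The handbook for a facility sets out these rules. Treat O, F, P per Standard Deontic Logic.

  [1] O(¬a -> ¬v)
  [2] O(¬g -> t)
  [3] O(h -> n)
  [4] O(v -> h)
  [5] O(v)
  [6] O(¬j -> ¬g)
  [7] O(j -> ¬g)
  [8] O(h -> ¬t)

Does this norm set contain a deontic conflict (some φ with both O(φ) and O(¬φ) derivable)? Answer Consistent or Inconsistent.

Premises 6 and 7 are O(¬j -> ¬g) and O(j -> ¬g); every ideal world satisfies ¬j or j, so in either case ¬g holds — hence O(¬g).
With premise 2, O(¬g -> t), the K-axiom yields O(t).
The contrapositive of premise 8 (O(h -> ¬t)) is O(t -> ¬h), and O(t) is already established, so O(¬h).
Premise 4 is O(v -> h); contrapositively O(¬h -> ¬v). Since O(¬h) holds, K gives O(¬v).
But premise 5 directly asserts O(v).
We now have both O(¬v) and O(v) — v is simultaneously obligatory and forbidden, violating the D-axiom.

Inconsistent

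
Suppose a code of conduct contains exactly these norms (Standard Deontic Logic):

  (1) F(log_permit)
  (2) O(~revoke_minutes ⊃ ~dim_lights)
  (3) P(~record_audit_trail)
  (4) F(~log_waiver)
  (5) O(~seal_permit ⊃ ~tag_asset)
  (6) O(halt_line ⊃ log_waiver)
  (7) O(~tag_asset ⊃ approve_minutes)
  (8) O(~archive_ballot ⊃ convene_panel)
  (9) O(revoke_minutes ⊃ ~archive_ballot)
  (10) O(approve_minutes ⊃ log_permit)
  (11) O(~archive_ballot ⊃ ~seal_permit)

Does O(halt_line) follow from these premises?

Premise 6 is O(halt_line ⊃ log_waiver); even if O(log_waiver) held, inferring O(halt_line) would be affirming the consequent — invalid.
No other premise forces O(halt_line). An ideal world satisfying every premise can still have halt_line false, so O(halt_line) is not derivable.

No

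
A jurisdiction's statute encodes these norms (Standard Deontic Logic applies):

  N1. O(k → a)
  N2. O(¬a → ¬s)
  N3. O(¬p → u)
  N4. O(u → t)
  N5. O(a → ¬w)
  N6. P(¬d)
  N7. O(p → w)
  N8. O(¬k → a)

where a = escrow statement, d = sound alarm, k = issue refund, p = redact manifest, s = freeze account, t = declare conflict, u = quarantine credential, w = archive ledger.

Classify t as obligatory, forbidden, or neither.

Premises 1 and 8 cover both cases: O(k → a) and O(¬k → a). Since k ∨ ¬k is a tautology, O(a) follows.
From O(a) and premise 5, O(a → ¬w), we obtain O(¬w).
Premise 7 is O(p → w); contrapositively O(¬w → ¬p). Since O(¬w) holds, K gives O(¬p).
Applying K to premise 3 (O(¬p → u)) and O(¬p) yields O(u).
Applying K to premise 4 (O(u → t)) and O(u) yields O(t).
Premises 2, 6 do not contribute to this derivation.
Hence t is obligatory.

Obligatory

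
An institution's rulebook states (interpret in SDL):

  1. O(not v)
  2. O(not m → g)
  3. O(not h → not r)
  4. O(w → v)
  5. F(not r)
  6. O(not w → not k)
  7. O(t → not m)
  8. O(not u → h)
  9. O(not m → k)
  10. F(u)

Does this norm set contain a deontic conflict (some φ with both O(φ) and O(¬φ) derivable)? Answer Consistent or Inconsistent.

Consistent

Premise 3 is O(not h → not r), but O(not h) is not derivable from the premises, so it does not yield O(not r).
So O(not r) is not derivable, and the apparent clash with O(r) does not arise.
A world satisfying every obligation exists (e.g. g=false, h=true, k=false, m=true, r=true, t=false, u=false, v=false, w=false); no atom is both obligatory and forbidden, so the set is consistent.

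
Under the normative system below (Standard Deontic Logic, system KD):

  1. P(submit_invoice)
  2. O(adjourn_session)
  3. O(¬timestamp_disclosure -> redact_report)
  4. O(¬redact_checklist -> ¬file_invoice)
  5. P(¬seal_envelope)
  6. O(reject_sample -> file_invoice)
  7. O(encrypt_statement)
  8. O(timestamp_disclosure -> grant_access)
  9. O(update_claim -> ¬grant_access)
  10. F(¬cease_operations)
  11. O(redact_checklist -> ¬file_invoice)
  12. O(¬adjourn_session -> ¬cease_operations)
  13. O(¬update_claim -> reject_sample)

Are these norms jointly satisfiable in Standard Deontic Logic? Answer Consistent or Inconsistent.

Premise 12 is O(¬adjourn_session -> ¬cease_operations), but O(¬adjourn_session) is not derivable from the premises, so it does not yield O(¬cease_operations).
So O(¬cease_operations) is not derivable, and the apparent clash with O(cease_operations) does not arise.
A world satisfying every obligation exists (e.g. adjourn_session=true, cease_operations=true, encrypt_statement=true, file_invoice=false, grant_access=false, redact_checklist=false, redact_report=true, reject_sample=false, seal_envelope=false, submit_invoice=false, timestamp_disclosure=false, update_claim=true); no atom is both obligatory and forbidden, so the set is consistent.

Consistent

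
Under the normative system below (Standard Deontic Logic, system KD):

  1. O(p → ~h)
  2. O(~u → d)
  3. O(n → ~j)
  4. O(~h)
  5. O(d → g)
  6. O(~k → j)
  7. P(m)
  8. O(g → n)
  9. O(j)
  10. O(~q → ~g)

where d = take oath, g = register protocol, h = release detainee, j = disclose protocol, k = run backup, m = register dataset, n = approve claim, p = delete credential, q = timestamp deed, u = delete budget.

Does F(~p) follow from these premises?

No

Premise 1 is O(p → ~h); even if O(~h) held, inferring O(p) would be affirming the consequent — invalid.
No other premise forces O(p). An ideal world satisfying every premise can still have ~p true, so F(~p) is not derivable.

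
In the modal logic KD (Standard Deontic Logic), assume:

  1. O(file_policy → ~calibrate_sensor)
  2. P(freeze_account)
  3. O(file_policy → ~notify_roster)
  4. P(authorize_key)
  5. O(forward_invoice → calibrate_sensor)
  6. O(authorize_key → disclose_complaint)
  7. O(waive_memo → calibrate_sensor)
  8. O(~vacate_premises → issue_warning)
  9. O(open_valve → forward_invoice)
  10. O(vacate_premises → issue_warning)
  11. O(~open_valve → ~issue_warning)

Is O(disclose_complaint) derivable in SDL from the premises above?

Premise 6 is O(authorize_key → disclose_complaint), but O(authorize_key) is not derivable from the premises (the permission P(authorize_key) asserts only ~O(~authorize_key), not O(authorize_key)), so it does not yield O(disclose_complaint).
No other premise forces O(disclose_complaint). An ideal world satisfying every premise can still have disclose_complaint false, so O(disclose_complaint) is not derivable.

No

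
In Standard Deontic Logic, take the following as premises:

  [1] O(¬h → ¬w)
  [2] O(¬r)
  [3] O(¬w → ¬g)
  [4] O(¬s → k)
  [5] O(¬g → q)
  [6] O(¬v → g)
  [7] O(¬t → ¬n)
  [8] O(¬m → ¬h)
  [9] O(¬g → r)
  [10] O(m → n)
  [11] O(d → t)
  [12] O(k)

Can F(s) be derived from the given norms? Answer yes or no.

Premise 4 is O(¬s → k); even if O(k) held, inferring O(¬s) would be affirming the consequent — invalid.
No other premise forces O(¬s). An ideal world satisfying every premise can still have s true, so F(s) is not derivable.

No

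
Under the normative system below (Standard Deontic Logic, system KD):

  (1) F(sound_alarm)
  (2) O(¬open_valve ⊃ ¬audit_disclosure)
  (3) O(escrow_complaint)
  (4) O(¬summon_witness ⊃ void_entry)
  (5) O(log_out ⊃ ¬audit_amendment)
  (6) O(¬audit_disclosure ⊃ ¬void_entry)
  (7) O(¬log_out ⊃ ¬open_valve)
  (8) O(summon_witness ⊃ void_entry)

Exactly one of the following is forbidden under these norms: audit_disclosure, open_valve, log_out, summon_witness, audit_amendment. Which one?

By case analysis on ¬summon_witness: premise 4 gives O(¬summon_witness ⊃ void_entry) and premise 8 gives O(summon_witness ⊃ void_entry), so O(void_entry) either way.
The contrapositive of premise 6 (O(¬audit_disclosure ⊃ ¬void_entry)) is O(void_entry ⊃ audit_disclosure), and O(void_entry) is already established, so O(audit_disclosure).
Premise 2 is O(¬open_valve ⊃ ¬audit_disclosure); contrapositively O(audit_disclosure ⊃ open_valve). Since O(audit_disclosure) holds, K gives O(open_valve).
The contrapositive of premise 7 (O(¬log_out ⊃ ¬open_valve)) is O(open_valve ⊃ log_out), and O(open_valve) is already established, so O(log_out).
Premise 5 is O(log_out ⊃ ¬audit_amendment); since O(log_out), deontic closure gives O(¬audit_amendment).
So O(¬audit_amendment) holds, i.e. audit_amendment is forbidden. None of the other listed options is forbidden under the premises.

audit_amendment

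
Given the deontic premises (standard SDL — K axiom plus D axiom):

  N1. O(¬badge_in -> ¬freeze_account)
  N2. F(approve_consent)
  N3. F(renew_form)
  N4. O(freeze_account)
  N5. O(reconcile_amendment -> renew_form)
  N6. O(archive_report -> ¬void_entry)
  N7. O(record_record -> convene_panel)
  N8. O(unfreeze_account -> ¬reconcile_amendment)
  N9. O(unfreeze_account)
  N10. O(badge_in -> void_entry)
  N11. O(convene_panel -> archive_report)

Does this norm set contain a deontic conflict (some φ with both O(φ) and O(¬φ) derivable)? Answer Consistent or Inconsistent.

Consistent

Premise 5 is O(reconcile_amendment -> renew_form), but O(reconcile_amendment) is not derivable from the premises, so it does not yield O(renew_form).
So O(renew_form) is not derivable, and the apparent clash with O(¬renew_form) does not arise.
A world satisfying every obligation exists (e.g. approve_consent=false, archive_report=false, badge_in=true, convene_panel=false, freeze_account=true, reconcile_amendment=false, record_record=false, renew_form=false, unfreeze_account=true, void_entry=true); no atom is both obligatory and forbidden, so the set is consistent.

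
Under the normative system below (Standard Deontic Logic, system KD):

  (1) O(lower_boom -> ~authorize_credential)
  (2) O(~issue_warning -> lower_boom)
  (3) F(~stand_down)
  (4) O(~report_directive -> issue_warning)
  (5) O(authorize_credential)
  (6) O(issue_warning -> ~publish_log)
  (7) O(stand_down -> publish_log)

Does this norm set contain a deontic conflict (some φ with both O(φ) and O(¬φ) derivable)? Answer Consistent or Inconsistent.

Premise 5 gives O(authorize_credential).
Premise 1 is O(lower_boom -> ~authorize_credential); contrapositively O(authorize_credential -> ~lower_boom). Since O(authorize_credential) holds, K gives O(~lower_boom).
The contrapositive of premise 2 (O(~issue_warning -> lower_boom)) is O(~lower_boom -> issue_warning), and O(~lower_boom) is already established, so O(issue_warning).
From O(issue_warning) and premise 6, O(issue_warning -> ~publish_log), we obtain O(~publish_log).
Premise 7, O(stand_down -> publish_log), contraposes to O(~publish_log -> ~stand_down); with O(~publish_log) we get O(~stand_down).
Yet premise 3 is F(~stand_down), i.e. O(stand_down).
We now have both O(~stand_down) and O(stand_down) — stand_down is simultaneously obligatory and forbidden, violating the D-axiom.

Inconsistent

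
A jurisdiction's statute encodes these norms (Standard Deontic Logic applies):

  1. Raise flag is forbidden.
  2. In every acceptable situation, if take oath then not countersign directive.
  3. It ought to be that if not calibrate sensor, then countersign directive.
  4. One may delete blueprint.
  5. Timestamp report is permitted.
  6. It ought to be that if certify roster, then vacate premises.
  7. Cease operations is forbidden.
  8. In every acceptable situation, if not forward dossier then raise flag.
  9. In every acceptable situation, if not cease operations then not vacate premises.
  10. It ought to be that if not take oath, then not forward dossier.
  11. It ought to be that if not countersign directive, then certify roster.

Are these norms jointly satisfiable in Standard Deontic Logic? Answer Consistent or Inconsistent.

F(cease_operations) at premise 7 means O(¬cease_operations).
With premise 9, O(¬cease_operations → ¬vacate_premises), the K-axiom yields O(¬vacate_premises).
Premise 6, O(certify_roster → vacate_premises), contraposes to O(¬vacate_premises → ¬certify_roster); with O(¬vacate_premises) we get O(¬certify_roster).
The contrapositive of premise 11 (O(¬countersign_directive → certify_roster)) is O(¬certify_roster → countersign_directive), and O(¬certify_roster) is already established, so O(countersign_directive).
Premise 2, O(take_oath → ¬countersign_directive), contraposes to O(countersign_directive → ¬take_oath); with O(countersign_directive) we get O(¬take_oath).
From O(¬take_oath) and premise 10, O(¬take_oath → ¬forward_dossier), we obtain O(¬forward_dossier).
From O(¬forward_dossier) and premise 8, O(¬forward_dossier → raise_flag), we obtain O(raise_flag).
But premise 1, F(raise_flag), means O(¬raise_flag).
We now have both O(raise_flag) and O(¬raise_flag) — raise_flag is simultaneously obligatory and forbidden, violating the D-axiom.

Inconsistent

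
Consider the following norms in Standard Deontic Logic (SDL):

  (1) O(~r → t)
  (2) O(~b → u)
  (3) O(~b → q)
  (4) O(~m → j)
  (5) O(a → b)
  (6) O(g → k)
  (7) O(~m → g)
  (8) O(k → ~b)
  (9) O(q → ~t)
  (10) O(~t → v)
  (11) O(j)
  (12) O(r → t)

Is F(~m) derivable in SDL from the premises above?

Yes

Premises 12 and 1 are O(r → t) and O(~r → t); every ideal world satisfies r or ~r, so in either case t holds — hence O(t).
Premise 9 is O(q → ~t); contrapositively O(t → ~q). Since O(t) holds, K gives O(~q).
Premise 3, O(~b → q), contraposes to O(~q → b); with O(~q) we get O(b).
Premise 8 is O(k → ~b); contrapositively O(b → ~k). Since O(b) holds, K gives O(~k).
Premise 6 is O(g → k); contrapositively O(~k → ~g). Since O(~k) holds, K gives O(~g).
Premise 7 is O(~m → g); contrapositively O(~g → m). Since O(~g) holds, K gives O(m).
Premises 2, 4, 5, 10, 11 do not contribute to this derivation.
So O(m) holds, i.e. F(~m). The claim follows.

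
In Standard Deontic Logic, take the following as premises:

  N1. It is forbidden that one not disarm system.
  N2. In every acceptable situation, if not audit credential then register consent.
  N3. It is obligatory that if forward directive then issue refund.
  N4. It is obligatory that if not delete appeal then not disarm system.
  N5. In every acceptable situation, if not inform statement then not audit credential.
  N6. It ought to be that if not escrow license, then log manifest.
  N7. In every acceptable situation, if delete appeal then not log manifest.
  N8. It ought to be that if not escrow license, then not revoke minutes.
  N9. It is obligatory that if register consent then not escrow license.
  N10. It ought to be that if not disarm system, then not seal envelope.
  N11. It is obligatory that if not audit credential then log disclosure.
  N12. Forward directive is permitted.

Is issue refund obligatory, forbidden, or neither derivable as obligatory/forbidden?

Premise 3 is O(forward_directive → issue_refund), but O(forward_directive) is not derivable from the premises (the permission P(forward_directive) asserts only ¬O(¬forward_directive), not O(forward_directive)), so it does not yield O(issue_refund).
No premise or chain of K-axiom applications forces O(issue_refund), and none forces O(¬issue_refund). So issue_refund is neither obligatory nor forbidden under these norms.

Neither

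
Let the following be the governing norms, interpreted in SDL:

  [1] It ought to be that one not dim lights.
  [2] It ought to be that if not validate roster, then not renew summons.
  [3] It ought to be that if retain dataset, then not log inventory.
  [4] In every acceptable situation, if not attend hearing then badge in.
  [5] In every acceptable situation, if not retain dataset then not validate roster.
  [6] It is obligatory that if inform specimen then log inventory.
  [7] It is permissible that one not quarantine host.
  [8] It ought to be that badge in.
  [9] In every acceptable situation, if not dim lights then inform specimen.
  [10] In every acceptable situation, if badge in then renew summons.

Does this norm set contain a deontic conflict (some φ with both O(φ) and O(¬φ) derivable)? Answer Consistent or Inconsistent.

Premise 8 states O(badge_in) outright.
Applying K to premise 10 (O(badge_in → renew_summons)) and O(badge_in) yields O(renew_summons).
Premise 2, O(¬validate_roster → ¬renew_summons), contraposes to O(renew_summons → validate_roster); with O(renew_summons) we get O(validate_roster).
The contrapositive of premise 5 (O(¬retain_dataset → ¬validate_roster)) is O(validate_roster → retain_dataset), and O(validate_roster) is already established, so O(retain_dataset).
From O(retain_dataset) and premise 3, O(retain_dataset → ¬log_inventory), we obtain O(¬log_inventory).
Premise 6, O(inform_specimen → log_inventory), contraposes to O(¬log_inventory → ¬inform_specimen); with O(¬log_inventory) we get O(¬inform_specimen).
The contrapositive of premise 9 (O(¬dim_lights → inform_specimen)) is O(¬inform_specimen → dim_lights), and O(¬inform_specimen) is already established, so O(dim_lights).
But premise 1 directly asserts O(¬dim_lights).
We now have both O(dim_lights) and O(¬dim_lights) — dim_lights is simultaneously obligatory and forbidden, violating the D-axiom.

Inconsistent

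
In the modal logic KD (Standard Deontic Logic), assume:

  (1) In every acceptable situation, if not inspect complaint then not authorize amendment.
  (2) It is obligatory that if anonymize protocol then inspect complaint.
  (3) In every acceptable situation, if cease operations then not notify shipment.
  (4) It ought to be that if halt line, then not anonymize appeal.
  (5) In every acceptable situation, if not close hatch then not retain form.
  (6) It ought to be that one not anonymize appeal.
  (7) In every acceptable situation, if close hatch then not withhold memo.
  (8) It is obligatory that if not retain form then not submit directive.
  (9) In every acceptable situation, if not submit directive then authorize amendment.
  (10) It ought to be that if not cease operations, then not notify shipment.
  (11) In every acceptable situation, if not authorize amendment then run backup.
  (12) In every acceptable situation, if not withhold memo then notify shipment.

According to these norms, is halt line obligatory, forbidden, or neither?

Premise 4 is O(halt_line → ¬anonymize_appeal); even if O(¬anonymize_appeal) held, inferring O(halt_line) would be affirming the consequent — invalid.
No premise or chain of K-axiom applications forces O(halt_line), and none forces O(¬halt_line). So halt_line is neither obligatory nor forbidden under these norms.

Neither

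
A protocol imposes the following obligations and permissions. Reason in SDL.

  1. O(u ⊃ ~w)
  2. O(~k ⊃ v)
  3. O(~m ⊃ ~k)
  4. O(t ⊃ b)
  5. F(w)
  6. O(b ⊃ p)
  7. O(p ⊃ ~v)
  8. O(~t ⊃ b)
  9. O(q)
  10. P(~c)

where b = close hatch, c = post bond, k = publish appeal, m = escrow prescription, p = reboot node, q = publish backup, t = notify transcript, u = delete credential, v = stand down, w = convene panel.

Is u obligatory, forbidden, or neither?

Premise 1 is O(u ⊃ ~w); even if O(~w) held, inferring O(u) would be affirming the consequent — invalid.
No premise or chain of K-axiom applications forces O(u), and none forces O(~u). So u is neither obligatory nor forbidden under these norms.

Neither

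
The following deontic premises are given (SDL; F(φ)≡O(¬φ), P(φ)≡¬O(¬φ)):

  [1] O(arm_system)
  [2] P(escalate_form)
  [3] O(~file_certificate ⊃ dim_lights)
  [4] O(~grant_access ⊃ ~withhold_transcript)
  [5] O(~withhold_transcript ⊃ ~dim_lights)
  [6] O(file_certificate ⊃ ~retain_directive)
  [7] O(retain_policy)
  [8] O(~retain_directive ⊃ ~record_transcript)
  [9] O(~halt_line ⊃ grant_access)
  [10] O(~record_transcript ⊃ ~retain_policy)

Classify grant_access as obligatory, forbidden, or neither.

Premise 7 gives O(retain_policy).
Premise 10, O(~record_transcript ⊃ ~retain_policy), contraposes to O(retain_policy ⊃ record_transcript); with O(retain_policy) we get O(record_transcript).
The contrapositive of premise 8 (O(~retain_directive ⊃ ~record_transcript)) is O(record_transcript ⊃ retain_directive), and O(record_transcript) is already established, so O(retain_directive).
Premise 6 is O(file_certificate ⊃ ~retain_directive); contrapositively O(retain_directive ⊃ ~file_certificate). Since O(retain_directive) holds, K gives O(~file_certificate).
Premise 3 is O(~file_certificate ⊃ dim_lights); since O(~file_certificate), deontic closure gives O(dim_lights).
The contrapositive of premise 5 (O(~withhold_transcript ⊃ ~dim_lights)) is O(dim_lights ⊃ withhold_transcript), and O(dim_lights) is already established, so O(withhold_transcript).
The contrapositive of premise 4 (O(~grant_access ⊃ ~withhold_transcript)) is O(withhold_transcript ⊃ grant_access), and O(withhold_transcript) is already established, so O(grant_access).
Premises 1, 2, 9 do not contribute to this derivation.
Hence grant_access is obligatory.

Obligatory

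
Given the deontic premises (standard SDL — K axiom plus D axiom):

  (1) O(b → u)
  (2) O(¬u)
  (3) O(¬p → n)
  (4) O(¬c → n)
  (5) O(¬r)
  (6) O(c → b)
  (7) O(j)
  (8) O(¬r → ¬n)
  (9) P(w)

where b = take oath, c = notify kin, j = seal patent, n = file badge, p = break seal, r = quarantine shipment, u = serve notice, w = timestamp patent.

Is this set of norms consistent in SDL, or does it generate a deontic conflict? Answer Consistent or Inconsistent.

From premise 2 we have O(¬u).
Premise 1 is O(b → u); contrapositively O(¬u → ¬b). Since O(¬u) holds, K gives O(¬b).
Premise 6 is O(c → b); contrapositively O(¬b → ¬c). Since O(¬b) holds, K gives O(¬c).
Applying K to premise 4 (O(¬c → n)) and O(¬c) yields O(n).
The contrapositive of premise 8 (O(¬r → ¬n)) is O(n → r), and O(n) is already established, so O(r).
But premise 5 directly asserts O(¬r).
We now have both O(r) and O(¬r) — r is simultaneously obligatory and forbidden, violating the D-axiom.

Inconsistent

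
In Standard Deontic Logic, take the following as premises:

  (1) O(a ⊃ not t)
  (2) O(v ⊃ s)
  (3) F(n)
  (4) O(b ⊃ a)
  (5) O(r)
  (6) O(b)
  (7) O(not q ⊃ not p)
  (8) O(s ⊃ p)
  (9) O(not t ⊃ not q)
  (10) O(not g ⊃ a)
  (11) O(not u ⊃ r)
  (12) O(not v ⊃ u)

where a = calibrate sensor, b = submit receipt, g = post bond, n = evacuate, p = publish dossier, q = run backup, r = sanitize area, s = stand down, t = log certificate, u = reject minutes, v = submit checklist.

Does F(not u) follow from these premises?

Premise 6 states O(b) outright.
From O(b) and premise 4, O(b ⊃ a), we obtain O(a).
From O(a) and premise 1, O(a ⊃ not t), we obtain O(not t).
With premise 9, O(not t ⊃ not q), the K-axiom yields O(not q).
From O(not q) and premise 7, O(not q ⊃ not p), we obtain O(not p).
The contrapositive of premise 8 (O(s ⊃ p)) is O(not p ⊃ not s), and O(not p) is already established, so O(not s).
The contrapositive of premise 2 (O(v ⊃ s)) is O(not s ⊃ not v), and O(not s) is already established, so O(not v).
With premise 12, O(not v ⊃ u), the K-axiom yields O(u).
Premises 3, 5, 10, 11 do not contribute to this derivation.
So O(u) holds, i.e. F(not u). The claim follows.

Yes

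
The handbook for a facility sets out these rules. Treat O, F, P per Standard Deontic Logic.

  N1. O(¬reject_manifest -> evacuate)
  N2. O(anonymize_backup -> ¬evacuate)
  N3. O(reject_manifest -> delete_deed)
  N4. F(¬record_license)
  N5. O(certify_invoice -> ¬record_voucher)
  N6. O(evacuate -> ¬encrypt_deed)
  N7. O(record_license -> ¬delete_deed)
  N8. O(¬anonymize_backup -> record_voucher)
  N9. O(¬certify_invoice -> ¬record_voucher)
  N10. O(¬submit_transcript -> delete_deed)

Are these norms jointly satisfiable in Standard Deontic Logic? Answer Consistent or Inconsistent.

Premises 9 and 5 are O(¬certify_invoice -> ¬record_voucher) and O(certify_invoice -> ¬record_voucher); every ideal world satisfies ¬certify_invoice or certify_invoice, so in either case ¬record_voucher holds — hence O(¬record_voucher).
The contrapositive of premise 8 (O(¬anonymize_backup -> record_voucher)) is O(¬record_voucher -> anonymize_backup), and O(¬record_voucher) is already established, so O(anonymize_backup).
From O(anonymize_backup) and premise 2, O(anonymize_backup -> ¬evacuate), we obtain O(¬evacuate).
The contrapositive of premise 1 (O(¬reject_manifest -> evacuate)) is O(¬evacuate -> reject_manifest), and O(¬evacuate) is already established, so O(reject_manifest).
Premise 3 is O(reject_manifest -> delete_deed); since O(reject_manifest), deontic closure gives O(delete_deed).
Premise 7, O(record_license -> ¬delete_deed), contraposes to O(delete_deed -> ¬record_license); with O(delete_deed) we get O(¬record_license).
But premise 4, F(¬record_license), means O(record_license).
We now have both O(¬record_license) and O(record_license) — record_license is simultaneously obligatory and forbidden, violating the D-axiom.

Inconsistent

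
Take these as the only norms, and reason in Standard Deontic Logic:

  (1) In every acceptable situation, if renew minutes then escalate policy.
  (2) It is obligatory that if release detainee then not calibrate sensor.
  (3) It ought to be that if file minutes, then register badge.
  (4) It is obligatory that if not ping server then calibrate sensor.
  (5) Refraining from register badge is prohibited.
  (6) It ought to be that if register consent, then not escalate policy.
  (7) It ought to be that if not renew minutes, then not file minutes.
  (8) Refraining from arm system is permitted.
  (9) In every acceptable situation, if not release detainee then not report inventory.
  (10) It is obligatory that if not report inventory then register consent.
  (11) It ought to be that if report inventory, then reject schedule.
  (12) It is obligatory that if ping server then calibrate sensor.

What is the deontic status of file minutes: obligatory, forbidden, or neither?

By case analysis on ¬ping_server: premise 4 gives O(¬ping_server → calibrate_sensor) and premise 12 gives O(ping_server → calibrate_sensor), so O(calibrate_sensor) either way.
The contrapositive of premise 2 (O(release_detainee → ¬calibrate_sensor)) is O(calibrate_sensor → ¬release_detainee), and O(calibrate_sensor) is already established, so O(¬release_detainee).
With premise 9, O(¬release_detainee → ¬report_inventory), the K-axiom yields O(¬report_inventory).
With premise 10, O(¬report_inventory → register_consent), the K-axiom yields O(register_consent).
With premise 6, O(register_consent → ¬escalate_policy), the K-axiom yields O(¬escalate_policy).
Premise 1, O(renew_minutes → escalate_policy), contraposes to O(¬escalate_policy → ¬renew_minutes); with O(¬escalate_policy) we get O(¬renew_minutes).
With premise 7, O(¬renew_minutes → ¬file_minutes), the K-axiom yields O(¬file_minutes).
Premises 3, 5, 8, 11 do not contribute to this derivation.
Thus O(¬file_minutes), which is F(file_minutes): file_minutes is forbidden.

Forbidden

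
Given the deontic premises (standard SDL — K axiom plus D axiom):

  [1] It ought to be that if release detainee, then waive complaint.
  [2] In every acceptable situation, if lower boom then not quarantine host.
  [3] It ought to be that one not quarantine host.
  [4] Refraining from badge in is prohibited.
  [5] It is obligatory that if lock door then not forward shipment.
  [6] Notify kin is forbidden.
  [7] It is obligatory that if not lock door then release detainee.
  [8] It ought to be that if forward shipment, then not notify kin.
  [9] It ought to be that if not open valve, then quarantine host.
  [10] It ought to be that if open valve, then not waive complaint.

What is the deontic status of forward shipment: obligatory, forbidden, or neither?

Forbidden

Premise 3 gives O(¬quarantine_host).
Premise 9 is O(¬open_valve → quarantine_host); contrapositively O(¬quarantine_host → open_valve). Since O(¬quarantine_host) holds, K gives O(open_valve).
With premise 10, O(open_valve → ¬waive_complaint), the K-axiom yields O(¬waive_complaint).
Premise 1 is O(release_detainee → waive_complaint); contrapositively O(¬waive_complaint → ¬release_detainee). Since O(¬waive_complaint) holds, K gives O(¬release_detainee).
Premise 7 is O(¬lock_door → release_detainee); contrapositively O(¬release_detainee → lock_door). Since O(¬release_detainee) holds, K gives O(lock_door).
Applying K to premise 5 (O(lock_door → ¬forward_shipment)) and O(lock_door) yields O(¬forward_shipment).
Premises 2, 4, 6, 8 do not contribute to this derivation.
Thus O(¬forward_shipment), which is F(forward_shipment): forward_shipment is forbidden.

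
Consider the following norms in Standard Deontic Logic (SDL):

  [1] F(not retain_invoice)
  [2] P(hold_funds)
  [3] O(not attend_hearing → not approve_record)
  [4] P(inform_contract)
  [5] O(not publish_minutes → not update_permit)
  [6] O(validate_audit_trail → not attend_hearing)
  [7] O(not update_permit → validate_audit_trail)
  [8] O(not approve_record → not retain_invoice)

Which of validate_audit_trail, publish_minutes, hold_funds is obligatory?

F(not retain_invoice) at premise 1 means O(retain_invoice).
The contrapositive of premise 8 (O(not approve_record → not retain_invoice)) is O(retain_invoice → approve_record), and O(retain_invoice) is already established, so O(approve_record).
Premise 3 is O(not attend_hearing → not approve_record); contrapositively O(approve_record → attend_hearing). Since O(approve_record) holds, K gives O(attend_hearing).
Premise 6, O(validate_audit_trail → not attend_hearing), contraposes to O(attend_hearing → not validate_audit_trail); with O(attend_hearing) we get O(not validate_audit_trail).
Premise 7, O(not update_permit → validate_audit_trail), contraposes to O(not validate_audit_trail → update_permit); with O(not validate_audit_trail) we get O(update_permit).
Premise 5 is O(not publish_minutes → not update_permit); contrapositively O(update_permit → publish_minutes). Since O(update_permit) holds, K gives O(publish_minutes).
So O(publish_minutes) holds — publish_minutes is obligatory. None of the other listed options is made obligatory by any chain of premises.

publish_minutes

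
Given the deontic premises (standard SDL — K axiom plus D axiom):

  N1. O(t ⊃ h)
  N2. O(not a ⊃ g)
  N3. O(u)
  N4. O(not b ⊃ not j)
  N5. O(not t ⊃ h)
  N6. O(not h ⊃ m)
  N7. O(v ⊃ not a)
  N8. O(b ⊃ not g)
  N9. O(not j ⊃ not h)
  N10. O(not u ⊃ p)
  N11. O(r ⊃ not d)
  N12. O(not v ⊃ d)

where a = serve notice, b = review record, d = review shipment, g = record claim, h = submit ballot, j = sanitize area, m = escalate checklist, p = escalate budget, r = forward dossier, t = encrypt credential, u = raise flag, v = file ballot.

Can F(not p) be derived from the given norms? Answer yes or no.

No

Premise 10 is O(not u ⊃ p), but O(not u) is not derivable from the premises, so it does not yield O(p).
No other premise forces O(p). An ideal world satisfying every premise can still have not p true, so F(not p) is not derivable.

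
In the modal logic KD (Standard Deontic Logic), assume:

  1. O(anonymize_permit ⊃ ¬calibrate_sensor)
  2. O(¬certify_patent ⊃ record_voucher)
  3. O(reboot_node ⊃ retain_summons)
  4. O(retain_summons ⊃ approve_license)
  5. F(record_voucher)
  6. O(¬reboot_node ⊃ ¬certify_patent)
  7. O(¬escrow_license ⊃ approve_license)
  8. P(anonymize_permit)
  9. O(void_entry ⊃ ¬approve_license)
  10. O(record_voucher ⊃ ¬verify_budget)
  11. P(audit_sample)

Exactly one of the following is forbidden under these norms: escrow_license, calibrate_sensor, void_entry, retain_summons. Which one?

void_entry

Premise 5 is F(record_voucher), i.e. O(¬record_voucher).
The contrapositive of premise 2 (O(¬certify_patent ⊃ record_voucher)) is O(¬record_voucher ⊃ certify_patent), and O(¬record_voucher) is already established, so O(certify_patent).
Premise 6 is O(¬reboot_node ⊃ ¬certify_patent); contrapositively O(certify_patent ⊃ reboot_node). Since O(certify_patent) holds, K gives O(reboot_node).
With premise 3, O(reboot_node ⊃ retain_summons), the K-axiom yields O(retain_summons).
From O(retain_summons) and premise 4, O(retain_summons ⊃ approve_license), we obtain O(approve_license).
The contrapositive of premise 9 (O(void_entry ⊃ ¬approve_license)) is O(approve_license ⊃ ¬void_entry), and O(approve_license) is already established, so O(¬void_entry).
So O(¬void_entry) holds, i.e. void_entry is forbidden. None of the other listed options is forbidden under the premises.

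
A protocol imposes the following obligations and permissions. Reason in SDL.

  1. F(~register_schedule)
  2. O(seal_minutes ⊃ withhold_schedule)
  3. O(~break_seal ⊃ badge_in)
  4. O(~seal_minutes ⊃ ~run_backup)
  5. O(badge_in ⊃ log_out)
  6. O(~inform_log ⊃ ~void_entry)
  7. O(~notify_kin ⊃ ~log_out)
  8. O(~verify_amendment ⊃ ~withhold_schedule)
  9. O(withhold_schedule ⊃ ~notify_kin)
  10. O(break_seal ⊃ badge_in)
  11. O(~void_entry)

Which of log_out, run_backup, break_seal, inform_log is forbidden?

Premises 10 and 3 are O(break_seal ⊃ badge_in) and O(~break_seal ⊃ badge_in); every ideal world satisfies break_seal or ~break_seal, so in either case badge_in holds — hence O(badge_in).
From O(badge_in) and premise 5, O(badge_in ⊃ log_out), we obtain O(log_out).
Premise 7 is O(~notify_kin ⊃ ~log_out); contrapositively O(log_out ⊃ notify_kin). Since O(log_out) holds, K gives O(notify_kin).
Premise 9, O(withhold_schedule ⊃ ~notify_kin), contraposes to O(notify_kin ⊃ ~withhold_schedule); with O(notify_kin) we get O(~withhold_schedule).
Premise 2, O(seal_minutes ⊃ withhold_schedule), contraposes to O(~withhold_schedule ⊃ ~seal_minutes); with O(~withhold_schedule) we get O(~seal_minutes).
Applying K to premise 4 (O(~seal_minutes ⊃ ~run_backup)) and O(~seal_minutes) yields O(~run_backup).
So O(~run_backup) holds, i.e. run_backup is forbidden. None of the other listed options is forbidden under the premises.

run_backup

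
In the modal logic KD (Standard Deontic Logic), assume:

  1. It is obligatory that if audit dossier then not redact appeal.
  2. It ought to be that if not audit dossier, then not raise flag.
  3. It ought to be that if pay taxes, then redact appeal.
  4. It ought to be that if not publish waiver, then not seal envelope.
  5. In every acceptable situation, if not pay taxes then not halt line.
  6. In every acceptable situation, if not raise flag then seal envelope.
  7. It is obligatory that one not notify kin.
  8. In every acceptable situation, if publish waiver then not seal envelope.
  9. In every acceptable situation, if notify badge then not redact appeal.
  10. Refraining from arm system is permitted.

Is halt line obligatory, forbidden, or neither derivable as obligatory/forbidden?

Premises 4 and 8 cover both cases: O(¬publish_waiver → ¬seal_envelope) and O(publish_waiver → ¬seal_envelope). Since ¬publish_waiver ∨ publish_waiver is a tautology, O(¬seal_envelope) follows.
Premise 6 is O(¬raise_flag → seal_envelope); contrapositively O(¬seal_envelope → raise_flag). Since O(¬seal_envelope) holds, K gives O(raise_flag).
Premise 2, O(¬audit_dossier → ¬raise_flag), contraposes to O(raise_flag → audit_dossier); with O(raise_flag) we get O(audit_dossier).
From O(audit_dossier) and premise 1, O(audit_dossier → ¬redact_appeal), we obtain O(¬redact_appeal).
The contrapositive of premise 3 (O(pay_taxes → redact_appeal)) is O(¬redact_appeal → ¬pay_taxes), and O(¬redact_appeal) is already established, so O(¬pay_taxes).
With premise 5, O(¬pay_taxes → ¬halt_line), the K-axiom yields O(¬halt_line).
Premises 7, 9, 10 do not contribute to this derivation.
Thus O(¬halt_line), which is F(halt_line): halt_line is forbidden.

Forbidden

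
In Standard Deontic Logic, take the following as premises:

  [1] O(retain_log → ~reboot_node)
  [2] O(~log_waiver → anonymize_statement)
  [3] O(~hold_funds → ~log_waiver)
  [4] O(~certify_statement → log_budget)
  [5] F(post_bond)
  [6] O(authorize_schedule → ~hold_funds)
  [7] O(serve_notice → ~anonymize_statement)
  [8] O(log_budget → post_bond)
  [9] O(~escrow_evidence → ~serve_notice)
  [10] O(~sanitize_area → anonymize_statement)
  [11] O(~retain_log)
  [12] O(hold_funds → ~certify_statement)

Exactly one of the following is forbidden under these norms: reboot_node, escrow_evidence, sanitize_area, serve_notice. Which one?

serve_notice

Premise 5, F(post_bond), is equivalent to O(~post_bond).
The contrapositive of premise 8 (O(log_budget → post_bond)) is O(~post_bond → ~log_budget), and O(~post_bond) is already established, so O(~log_budget).
Premise 4 is O(~certify_statement → log_budget); contrapositively O(~log_budget → certify_statement). Since O(~log_budget) holds, K gives O(certify_statement).
Premise 12, O(hold_funds → ~certify_statement), contraposes to O(certify_statement → ~hold_funds); with O(certify_statement) we get O(~hold_funds).
Premise 3 is O(~hold_funds → ~log_waiver); since O(~hold_funds), deontic closure gives O(~log_waiver).
Applying K to premise 2 (O(~log_waiver → anonymize_statement)) and O(~log_waiver) yields O(anonymize_statement).
The contrapositive of premise 7 (O(serve_notice → ~anonymize_statement)) is O(anonymize_statement → ~serve_notice), and O(anonymize_statement) is already established, so O(~serve_notice).
So O(~serve_notice) holds, i.e. serve_notice is forbidden. None of the other listed options is forbidden under the premises.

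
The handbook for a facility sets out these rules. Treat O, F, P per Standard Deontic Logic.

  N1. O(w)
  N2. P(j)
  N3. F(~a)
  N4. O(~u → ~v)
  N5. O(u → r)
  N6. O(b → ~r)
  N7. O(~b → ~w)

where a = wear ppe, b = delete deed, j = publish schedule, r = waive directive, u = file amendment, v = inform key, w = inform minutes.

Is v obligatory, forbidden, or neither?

Forbidden

From premise 1 we have O(w).
Premise 7, O(~b → ~w), contraposes to O(w → b); with O(w) we get O(b).
With premise 6, O(b → ~r), the K-axiom yields O(~r).
Premise 5, O(u → r), contraposes to O(~r → ~u); with O(~r) we get O(~u).
With premise 4, O(~u → ~v), the K-axiom yields O(~v).
Premises 2, 3 do not contribute to this derivation.
Thus O(~v), which is F(v): v is forbidden.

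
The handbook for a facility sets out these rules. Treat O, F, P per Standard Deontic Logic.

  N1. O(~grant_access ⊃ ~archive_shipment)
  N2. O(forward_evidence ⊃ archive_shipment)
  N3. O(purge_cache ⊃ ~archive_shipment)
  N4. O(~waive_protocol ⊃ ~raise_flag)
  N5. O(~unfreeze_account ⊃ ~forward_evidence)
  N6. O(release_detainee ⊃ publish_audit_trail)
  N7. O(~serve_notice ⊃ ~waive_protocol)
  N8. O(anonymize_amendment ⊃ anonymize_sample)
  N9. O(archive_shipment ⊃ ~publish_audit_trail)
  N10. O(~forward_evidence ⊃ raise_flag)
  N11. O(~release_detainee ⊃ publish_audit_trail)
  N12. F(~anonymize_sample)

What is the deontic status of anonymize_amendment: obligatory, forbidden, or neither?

Premise 8 is O(anonymize_amendment ⊃ anonymize_sample); even if O(anonymize_sample) held, inferring O(anonymize_amendment) would be affirming the consequent — invalid.
No premise or chain of K-axiom applications forces O(anonymize_amendment), and none forces O(~anonymize_amendment). So anonymize_amendment is neither obligatory nor forbidden under these norms.

Neither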